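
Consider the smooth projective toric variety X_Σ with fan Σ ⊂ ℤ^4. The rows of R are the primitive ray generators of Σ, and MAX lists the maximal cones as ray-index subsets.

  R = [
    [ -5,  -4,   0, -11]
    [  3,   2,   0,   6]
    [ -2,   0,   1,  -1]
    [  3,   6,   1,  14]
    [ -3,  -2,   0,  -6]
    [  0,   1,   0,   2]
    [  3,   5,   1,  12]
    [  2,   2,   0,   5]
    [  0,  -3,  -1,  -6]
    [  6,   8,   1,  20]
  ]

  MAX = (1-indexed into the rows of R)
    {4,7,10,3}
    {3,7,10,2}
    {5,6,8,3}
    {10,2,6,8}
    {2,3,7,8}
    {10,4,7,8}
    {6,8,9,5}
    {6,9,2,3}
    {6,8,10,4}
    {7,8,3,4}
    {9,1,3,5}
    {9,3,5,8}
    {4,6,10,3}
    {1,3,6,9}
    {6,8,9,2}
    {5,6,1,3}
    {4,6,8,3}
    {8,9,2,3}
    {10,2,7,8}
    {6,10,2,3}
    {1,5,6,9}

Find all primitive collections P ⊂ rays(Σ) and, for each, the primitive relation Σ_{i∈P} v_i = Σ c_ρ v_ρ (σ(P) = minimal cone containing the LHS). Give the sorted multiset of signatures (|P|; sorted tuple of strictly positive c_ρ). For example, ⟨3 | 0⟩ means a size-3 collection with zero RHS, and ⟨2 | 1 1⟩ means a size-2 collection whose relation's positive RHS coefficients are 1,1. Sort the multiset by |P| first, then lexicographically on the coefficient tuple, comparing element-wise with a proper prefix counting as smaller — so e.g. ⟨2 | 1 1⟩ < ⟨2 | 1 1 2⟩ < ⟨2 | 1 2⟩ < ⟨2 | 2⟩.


Primitive collections (18):

  P = {2,5}:  v_{2} + v_{5} = 0  →  sig = ⟨2 | 0⟩
  P = {1,8}:  v_{1} + v_{8} = v_{5}  →  sig = ⟨2 | 1⟩
  P = {2,4}:  v_{2} + v_{4} = v_{10}  →  sig = ⟨2 | 1⟩
  P = {5,10}:  v_{5} + v_{10} = v_{4}  →  sig = ⟨2 | 1⟩
  P = {6,7}:  v_{6} + v_{7} = v_{4}  →  sig = ⟨2 | 1⟩
  P = {7,9}:  v_{7} + v_{9} = v_{2}  →  sig = ⟨2 | 1⟩
  P = {1,7}:  v_{1} + v_{7} = v_{3} + v_{6}  →  sig = ⟨2 | 1 1⟩
  P = {4,9}:  v_{4} + v_{9} = v_{2} + v_{6}  →  sig = ⟨2 | 1 1⟩
  P = {1,2}:  v_{1} + v_{2} = v_{3} + v_{6} + v_{9}  →  sig = ⟨2 | 1 1 1⟩
  P = {5,7}:  v_{5} + v_{7} = v_{3} + v_{6} + v_{8}  →  sig = ⟨2 | 1 1 1⟩
  P = {1,10}:  v_{1} + v_{10} = v_{2} + v_{3} + 2·v_{6}  →  sig = ⟨2 | 1 1 2⟩
  P = {4,5}:  v_{4} + v_{5} = v_{3} + 2·v_{6} + v_{8}  →  sig = ⟨2 | 1 1 2⟩
  P = {1,4}:  v_{1} + v_{4} = v_{3} + 2·v_{6}  →  sig = ⟨2 | 1 2⟩
  P = {9,10}:  v_{9} + v_{10} = 2·v_{2} + v_{6}  →  sig = ⟨2 | 1 2⟩
  P = {3,8,10}:  v_{3} + v_{8} + v_{10} = 2·v_{7}  →  sig = ⟨3 | 2⟩
  P = {3,6,8,9}:  v_{3} + v_{6} + v_{8} + v_{9} = 0  →  sig = ⟨4 | 0⟩
  P = {2,3,6,8}:  v_{2} + v_{3} + v_{6} + v_{8} = v_{7}  →  sig = ⟨4 | 1⟩
  P = {3,5,6,9}:  v_{3} + v_{5} + v_{6} + v_{9} = v_{1}  →  sig = ⟨4 | 1⟩

Signatures (|P|; sorted positive RHS coefficients), sorted:
{ ⟨2 | 0⟩,  ⟨2 | 1⟩ ×5,  ⟨2 | 1 1⟩ ×2,  ⟨2 | 1 1 1⟩ ×2,  ⟨2 | 1 1 2⟩ ×2,  ⟨2 | 1 2⟩ ×2,  ⟨3 | 2⟩,  ⟨4 | 0⟩,  ⟨4 | 1⟩ ×2 }


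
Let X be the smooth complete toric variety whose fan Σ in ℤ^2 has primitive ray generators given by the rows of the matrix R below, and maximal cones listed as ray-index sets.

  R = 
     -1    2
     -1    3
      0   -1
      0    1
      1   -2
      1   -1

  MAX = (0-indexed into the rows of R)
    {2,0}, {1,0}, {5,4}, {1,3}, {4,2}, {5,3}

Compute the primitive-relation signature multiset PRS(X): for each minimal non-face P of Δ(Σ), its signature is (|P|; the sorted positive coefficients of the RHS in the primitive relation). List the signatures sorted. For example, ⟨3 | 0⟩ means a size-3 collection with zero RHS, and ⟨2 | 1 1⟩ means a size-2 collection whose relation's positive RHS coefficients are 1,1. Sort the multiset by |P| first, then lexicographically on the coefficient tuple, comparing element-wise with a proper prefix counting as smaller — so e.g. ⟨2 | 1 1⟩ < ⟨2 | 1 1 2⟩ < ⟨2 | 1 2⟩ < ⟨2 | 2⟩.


Δ(Σ) — 6 vertices, 9 min non-faces:

  {0,4}:  v_{0} + v_{4} = 0  ⟹  sig = ⟨2 | 0⟩
  {2,3}:  v_{2} + v_{3} = 0  ⟹  sig = ⟨2 | 0⟩
  {0,3}:  v_{0} + v_{3} = v_{1}  ⟹  sig = ⟨2 | 1⟩
  {0,5}:  v_{0} + v_{5} = v_{3}  ⟹  sig = ⟨2 | 1⟩
  {1,2}:  v_{1} + v_{2} = v_{0}  ⟹  sig = ⟨2 | 1⟩
  {1,4}:  v_{1} + v_{4} = v_{3}  ⟹  sig = ⟨2 | 1⟩
  {2,5}:  v_{2} + v_{5} = v_{4}  ⟹  sig = ⟨2 | 1⟩
  {3,4}:  v_{3} + v_{4} = v_{5}  ⟹  sig = ⟨2 | 1⟩
  {1,5}:  v_{1} + v_{5} = 2·v_{3}  ⟹  sig = ⟨2 | 2⟩

so the primitive-relation signature multiset is
{ ⟨2 | 0⟩ ×2,  ⟨2 | 1⟩ ×6,  ⟨2 | 2⟩ }


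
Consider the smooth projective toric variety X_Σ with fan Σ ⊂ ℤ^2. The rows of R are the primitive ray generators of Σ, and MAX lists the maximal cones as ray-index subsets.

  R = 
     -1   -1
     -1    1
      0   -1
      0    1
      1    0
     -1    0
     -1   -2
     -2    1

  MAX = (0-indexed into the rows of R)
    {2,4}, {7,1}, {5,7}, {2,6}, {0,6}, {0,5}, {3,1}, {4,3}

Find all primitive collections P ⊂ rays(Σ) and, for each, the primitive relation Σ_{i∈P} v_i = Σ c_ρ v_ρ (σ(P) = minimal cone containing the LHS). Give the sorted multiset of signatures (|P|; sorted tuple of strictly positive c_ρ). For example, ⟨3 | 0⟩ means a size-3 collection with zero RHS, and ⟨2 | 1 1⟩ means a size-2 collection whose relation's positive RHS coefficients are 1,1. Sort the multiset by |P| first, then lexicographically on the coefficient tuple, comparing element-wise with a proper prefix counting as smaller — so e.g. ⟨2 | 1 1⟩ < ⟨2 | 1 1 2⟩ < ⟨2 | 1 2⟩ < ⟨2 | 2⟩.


Σ has 20 primitive collections:

  P = {2,3}:  v_{2} + v_{3} = 0  ⇒ sig = ⟨2 | 0⟩
  P = {4,5}:  v_{4} + v_{5} = 0  ⇒ sig = ⟨2 | 0⟩
  P = {0,2}:  v_{0} + v_{2} = v_{6}  ⇒ sig = ⟨2 | 1⟩
  P = {0,3}:  v_{0} + v_{3} = v_{5}  ⇒ sig = ⟨2 | 1⟩
  P = {0,4}:  v_{0} + v_{4} = v_{2}  ⇒ sig = ⟨2 | 1⟩
  P = {1,2}:  v_{1} + v_{2} = v_{5}  ⇒ sig = ⟨2 | 1⟩
  P = {1,4}:  v_{1} + v_{4} = v_{3}  ⇒ sig = ⟨2 | 1⟩
  P = {1,5}:  v_{1} + v_{5} = v_{7}  ⇒ sig = ⟨2 | 1⟩
  P = {2,5}:  v_{2} + v_{5} = v_{0}  ⇒ sig = ⟨2 | 1⟩
  P = {3,5}:  v_{3} + v_{5} = v_{1}  ⇒ sig = ⟨2 | 1⟩
  P = {3,6}:  v_{3} + v_{6} = v_{0}  ⇒ sig = ⟨2 | 1⟩
  P = {4,7}:  v_{4} + v_{7} = v_{1}  ⇒ sig = ⟨2 | 1⟩
  P = {1,6}:  v_{1} + v_{6} = v_{0} + v_{5}  ⇒ sig = ⟨2 | 1 1⟩
  P = {6,7}:  v_{6} + v_{7} = v_{0} + 2·v_{5}  ⇒ sig = ⟨2 | 1 2⟩
  P = {0,1}:  v_{0} + v_{1} = 2·v_{5}  ⇒ sig = ⟨2 | 2⟩
  P = {2,7}:  v_{2} + v_{7} = 2·v_{5}  ⇒ sig = ⟨2 | 2⟩
  P = {3,7}:  v_{3} + v_{7} = 2·v_{1}  ⇒ sig = ⟨2 | 2⟩
  P = {4,6}:  v_{4} + v_{6} = 2·v_{2}  ⇒ sig = ⟨2 | 2⟩
  P = {5,6}:  v_{5} + v_{6} = 2·v_{0}  ⇒ sig = ⟨2 | 2⟩
  P = {0,7}:  v_{0} + v_{7} = 3·v_{5}  ⇒ sig = ⟨2 | 3⟩

Signatures (|P|; sorted positive RHS coefficients), sorted:
[⟨2 | 0⟩, ⟨2 | 0⟩, ⟨2 | 1⟩, ⟨2 | 1⟩, ⟨2 | 1⟩, ⟨2 | 1⟩, ⟨2 | 1⟩, ⟨2 | 1⟩, ⟨2 | 1⟩, ⟨2 | 1⟩, ⟨2 | 1⟩, ⟨2 | 1⟩, ⟨2 | 1 1⟩, ⟨2 | 1 2⟩, ⟨2 | 2⟩, ⟨2 | 2⟩, ⟨2 | 2⟩, ⟨2 | 2⟩, ⟨2 | 2⟩, ⟨2 | 3⟩]


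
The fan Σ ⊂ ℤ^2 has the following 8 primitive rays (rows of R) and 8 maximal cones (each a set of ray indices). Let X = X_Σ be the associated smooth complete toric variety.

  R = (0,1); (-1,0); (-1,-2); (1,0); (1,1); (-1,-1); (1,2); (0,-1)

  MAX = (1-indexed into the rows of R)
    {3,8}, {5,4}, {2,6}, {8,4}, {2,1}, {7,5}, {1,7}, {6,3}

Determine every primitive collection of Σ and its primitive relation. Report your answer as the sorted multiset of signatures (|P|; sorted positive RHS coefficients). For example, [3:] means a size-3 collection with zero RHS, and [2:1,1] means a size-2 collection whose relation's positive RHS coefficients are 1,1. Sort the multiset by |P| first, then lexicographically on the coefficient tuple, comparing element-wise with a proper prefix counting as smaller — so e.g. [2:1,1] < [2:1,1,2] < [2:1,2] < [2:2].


20 minimal non-faces of Δ(Σ) (on 8 rays):

  P={1,8}:  v_{1} + v_{8} = 0  →  sig = [2:]
  P={2,4}:  v_{2} + v_{4} = 0  →  sig = [2:]
  P={3,7}:  v_{3} + v_{7} = 0  →  sig = [2:]
  P={5,6}:  v_{5} + v_{6} = 0  →  sig = [2:]
  P={1,3}:  v_{1} + v_{3} = v_{6}  →  sig = [2:1]
  P={1,4}:  v_{1} + v_{4} = v_{5}  →  sig = [2:1]
  P={1,5}:  v_{1} + v_{5} = v_{7}  →  sig = [2:1]
  P={1,6}:  v_{1} + v_{6} = v_{2}  →  sig = [2:1]
  P={2,5}:  v_{2} + v_{5} = v_{1}  →  sig = [2:1]
  P={2,8}:  v_{2} + v_{8} = v_{6}  →  sig = [2:1]
  P={3,5}:  v_{3} + v_{5} = v_{8}  →  sig = [2:1]
  P={4,6}:  v_{4} + v_{6} = v_{8}  →  sig = [2:1]
  P={5,8}:  v_{5} + v_{8} = v_{4}  →  sig = [2:1]
  P={6,7}:  v_{6} + v_{7} = v_{1}  →  sig = [2:1]
  P={6,8}:  v_{6} + v_{8} = v_{3}  →  sig = [2:1]
  P={7,8}:  v_{7} + v_{8} = v_{5}  →  sig = [2:1]
  P={2,3}:  v_{2} + v_{3} = 2·v_{6}  →  sig = [2:2]
  P={2,7}:  v_{2} + v_{7} = 2·v_{1}  →  sig = [2:2]
  P={3,4}:  v_{3} + v_{4} = 2·v_{8}  →  sig = [2:2]
  P={4,7}:  v_{4} + v_{7} = 2·v_{5}  →  sig = [2:2]

so the primitive-relation signature multiset is
[[2:], [2:], [2:], [2:], [2:1], [2:1], [2:1], [2:1], [2:1], [2:1], [2:1], [2:1], [2:1], [2:1], [2:1], [2:1], [2:2], [2:2], [2:2], [2:2]]


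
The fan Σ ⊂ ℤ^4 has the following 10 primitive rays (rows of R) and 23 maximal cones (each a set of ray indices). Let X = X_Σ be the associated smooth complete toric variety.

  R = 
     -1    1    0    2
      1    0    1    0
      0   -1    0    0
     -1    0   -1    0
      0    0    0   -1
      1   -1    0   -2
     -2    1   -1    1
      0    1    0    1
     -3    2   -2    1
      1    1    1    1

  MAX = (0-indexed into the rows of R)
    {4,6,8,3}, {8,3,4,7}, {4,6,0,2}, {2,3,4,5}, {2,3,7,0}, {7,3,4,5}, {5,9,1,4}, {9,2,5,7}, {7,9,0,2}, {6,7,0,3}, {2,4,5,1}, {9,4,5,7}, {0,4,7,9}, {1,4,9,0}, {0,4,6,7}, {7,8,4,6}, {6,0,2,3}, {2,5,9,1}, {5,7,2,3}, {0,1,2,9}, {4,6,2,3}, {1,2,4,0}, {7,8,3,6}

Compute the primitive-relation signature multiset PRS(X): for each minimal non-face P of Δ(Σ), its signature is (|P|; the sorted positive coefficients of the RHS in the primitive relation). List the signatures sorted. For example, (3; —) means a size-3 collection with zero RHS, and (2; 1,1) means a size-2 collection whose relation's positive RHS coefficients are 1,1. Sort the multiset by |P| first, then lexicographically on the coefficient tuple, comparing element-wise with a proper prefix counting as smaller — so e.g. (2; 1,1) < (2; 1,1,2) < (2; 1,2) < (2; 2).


|primitive collections| = 17. Relations:

  P={0,5}:  v_{0} + v_{5} = 0  →  sig = (2; —)
  P={1,3}:  v_{1} + v_{3} = 0  →  sig = (2; —)
  P={1,7}:  v_{1} + v_{7} = v_{9}  →  sig = (2; 1)
  P={3,9}:  v_{3} + v_{9} = v_{7}  →  sig = (2; 1)
  P={1,6}:  v_{1} + v_{6} = v_{0} + v_{4}  →  sig = (2; 1,1)
  P={2,8}:  v_{2} + v_{8} = v_{3} + v_{6}  →  sig = (2; 1,1)
  P={5,6}:  v_{5} + v_{6} = v_{3} + v_{4}  →  sig = (2; 1,1)
  P={1,8}:  v_{1} + v_{8} = v_{4} + v_{6} + v_{7}  →  sig = (2; 1,1,1)
  P={6,9}:  v_{6} + v_{9} = v_{0} + v_{4} + v_{7}  →  sig = (2; 1,1,1)
  P={8,9}:  v_{8} + v_{9} = v_{4} + v_{6} + 2·v_{7}  →  sig = (2; 1,1,2)
  P={0,8}:  v_{0} + v_{8} = 2·v_{6} + v_{7}  →  sig = (2; 1,2)
  P={5,8}:  v_{5} + v_{8} = 2·v_{3} + 2·v_{4} + v_{7}  →  sig = (2; 1,2,2)
  P={2,4,7}:  v_{2} + v_{4} + v_{7} = 0  →  sig = (3; —)
  P={0,3,4}:  v_{0} + v_{3} + v_{4} = v_{6}  →  sig = (3; 1)
  P={2,4,9}:  v_{2} + v_{4} + v_{9} = v_{1}  →  sig = (3; 1)
  P={2,6,7}:  v_{2} + v_{6} + v_{7} = v_{0} + v_{3}  →  sig = (3; 1,1)
  P={3,4,6,7}:  v_{3} + v_{4} + v_{6} + v_{7} = v_{8}  →  sig = (4; 1)

so the primitive-relation signature multiset is
    |P|=2: 12 collections, coeffs (), (), (1), (1), (1,1), (1,1), (1,1), (1,1,1), (1,1,1), (1,1,2), (1,2), (1,2,2)
    |P|=3: 4 collections, coeffs (), (1), (1), (1,1)
    |P|=4: 1 collection, coeffs (1)


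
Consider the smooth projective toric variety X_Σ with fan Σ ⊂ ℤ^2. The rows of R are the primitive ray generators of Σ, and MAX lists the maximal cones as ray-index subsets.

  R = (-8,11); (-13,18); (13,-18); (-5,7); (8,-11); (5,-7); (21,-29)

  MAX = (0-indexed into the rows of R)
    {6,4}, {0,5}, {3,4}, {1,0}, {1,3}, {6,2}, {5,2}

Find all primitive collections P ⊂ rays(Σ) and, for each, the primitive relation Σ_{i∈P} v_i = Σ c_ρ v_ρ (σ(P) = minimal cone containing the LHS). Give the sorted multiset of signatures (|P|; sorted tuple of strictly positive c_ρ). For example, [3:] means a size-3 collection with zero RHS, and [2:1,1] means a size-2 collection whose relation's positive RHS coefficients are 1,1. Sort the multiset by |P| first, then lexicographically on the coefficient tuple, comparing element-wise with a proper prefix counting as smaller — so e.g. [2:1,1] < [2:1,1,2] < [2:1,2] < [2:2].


Σ has 14 primitive collections:

  P={0,4}:  v_{0} + v_{4} = 0  →  sig = [2:]
  P={1,2}:  v_{1} + v_{2} = 0  →  sig = [2:]
  P={3,5}:  v_{3} + v_{5} = 0  →  sig = [2:]
  P={0,2}:  v_{0} + v_{2} = v_{5}  →  sig = [2:1]
  P={0,3}:  v_{0} + v_{3} = v_{1}  →  sig = [2:1]
  P={0,6}:  v_{0} + v_{6} = v_{2}  →  sig = [2:1]
  P={1,4}:  v_{1} + v_{4} = v_{3}  →  sig = [2:1]
  P={1,5}:  v_{1} + v_{5} = v_{0}  →  sig = [2:1]
  P={1,6}:  v_{1} + v_{6} = v_{4}  →  sig = [2:1]
  P={2,3}:  v_{2} + v_{3} = v_{4}  →  sig = [2:1]
  P={2,4}:  v_{2} + v_{4} = v_{6}  →  sig = [2:1]
  P={4,5}:  v_{4} + v_{5} = v_{2}  →  sig = [2:1]
  P={3,6}:  v_{3} + v_{6} = 2·v_{4}  →  sig = [2:2]
  P={5,6}:  v_{5} + v_{6} = 2·v_{2}  →  sig = [2:2]

Signatures (|P|; sorted positive RHS coefficients), sorted:
{ [2:] ×3,  [2:1] ×9,  [2:2] ×2 }


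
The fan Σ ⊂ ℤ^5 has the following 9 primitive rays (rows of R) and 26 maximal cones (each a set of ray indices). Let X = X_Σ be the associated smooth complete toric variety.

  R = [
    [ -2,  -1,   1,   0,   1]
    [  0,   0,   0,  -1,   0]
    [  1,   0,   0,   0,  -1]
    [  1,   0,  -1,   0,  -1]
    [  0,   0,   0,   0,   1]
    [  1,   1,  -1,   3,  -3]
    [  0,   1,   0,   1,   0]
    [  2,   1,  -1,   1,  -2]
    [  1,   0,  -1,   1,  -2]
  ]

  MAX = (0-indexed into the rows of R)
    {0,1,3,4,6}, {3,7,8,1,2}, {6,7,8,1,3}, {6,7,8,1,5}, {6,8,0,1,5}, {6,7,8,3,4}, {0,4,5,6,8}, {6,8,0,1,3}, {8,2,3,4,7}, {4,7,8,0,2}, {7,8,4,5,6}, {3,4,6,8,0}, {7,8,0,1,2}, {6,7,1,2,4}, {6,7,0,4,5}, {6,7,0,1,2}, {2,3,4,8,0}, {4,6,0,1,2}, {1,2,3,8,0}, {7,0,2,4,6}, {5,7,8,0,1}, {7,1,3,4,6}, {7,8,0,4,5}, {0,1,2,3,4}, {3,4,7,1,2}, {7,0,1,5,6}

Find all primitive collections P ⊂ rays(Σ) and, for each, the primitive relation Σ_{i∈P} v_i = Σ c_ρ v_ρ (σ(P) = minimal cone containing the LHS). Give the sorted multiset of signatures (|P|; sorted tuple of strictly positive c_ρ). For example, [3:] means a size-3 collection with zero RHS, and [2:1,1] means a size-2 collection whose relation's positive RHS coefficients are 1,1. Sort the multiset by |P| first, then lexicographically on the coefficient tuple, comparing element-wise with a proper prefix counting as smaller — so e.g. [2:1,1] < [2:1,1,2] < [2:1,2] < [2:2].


Δ(Σ) — 9 vertices, 9 min non-faces:

  P = {3,5}:  v_{3} + v_{5} = v_{6} + 2·v_{8}  ⟹  sig = [2:1,2]
  P = {2,5}:  v_{2} + v_{5} = 2·v_{0} + 3·v_{7}  ⟹  sig = [2:2,3]
  P = {0,3,7}:  v_{0} + v_{3} + v_{7} = v_{8}  ⟹  sig = [3:1]
  P = {1,4,8}:  v_{1} + v_{4} + v_{8} = v_{3}  ⟹  sig = [3:1]
  P = {2,3,6}:  v_{2} + v_{3} + v_{6} = v_{7}  ⟹  sig = [3:1]
  P = {1,4,5}:  v_{1} + v_{4} + v_{5} = v_{6} + v_{8}  ⟹  sig = [3:1,1]
  P = {2,6,8}:  v_{2} + v_{6} + v_{8} = v_{0} + 2·v_{7}  ⟹  sig = [3:1,2]
  P = {0,1,4,7}:  v_{0} + v_{1} + v_{4} + v_{7} = 0  ⟹  sig = [4:]
  P = {0,6,7,8}:  v_{0} + v_{6} + v_{7} + v_{8} = v_{5}  ⟹  sig = [4:1]

Sorted signature multiset PRS(X):
    |P|=2: 2 collections, coeffs (1,2), (2,3)
    |P|=3: 5 collections, coeffs (1), (1), (1), (1,1), (1,2)
    |P|=4: 2 collections, coeffs (), (1)


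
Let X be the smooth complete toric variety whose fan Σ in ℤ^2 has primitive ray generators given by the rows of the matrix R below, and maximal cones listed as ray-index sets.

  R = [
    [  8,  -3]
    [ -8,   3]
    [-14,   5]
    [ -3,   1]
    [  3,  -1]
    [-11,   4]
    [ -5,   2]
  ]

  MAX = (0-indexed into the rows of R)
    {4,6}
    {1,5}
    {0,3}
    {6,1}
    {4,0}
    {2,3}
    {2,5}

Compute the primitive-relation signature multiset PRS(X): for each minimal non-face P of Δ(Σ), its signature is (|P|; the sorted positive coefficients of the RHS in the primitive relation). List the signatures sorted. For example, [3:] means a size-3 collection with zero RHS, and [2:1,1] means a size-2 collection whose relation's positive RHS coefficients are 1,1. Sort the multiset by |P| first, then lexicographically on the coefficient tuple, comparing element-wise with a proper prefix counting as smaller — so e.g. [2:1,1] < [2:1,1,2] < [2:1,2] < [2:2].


Minimal non-faces — 14 found among 7 rays, 7 max cones:

  P={0,1}:  v_{0} + v_{1} = 0  ⇒ sig = [2:]
  P={3,4}:  v_{3} + v_{4} = 0  ⇒ sig = [2:]
  P={0,5}:  v_{0} + v_{5} = v_{3}  ⇒ sig = [2:1]
  P={0,6}:  v_{0} + v_{6} = v_{4}  ⇒ sig = [2:1]
  P={1,3}:  v_{1} + v_{3} = v_{5}  ⇒ sig = [2:1]
  P={1,4}:  v_{1} + v_{4} = v_{6}  ⇒ sig = [2:1]
  P={2,4}:  v_{2} + v_{4} = v_{5}  ⇒ sig = [2:1]
  P={3,5}:  v_{3} + v_{5} = v_{2}  ⇒ sig = [2:1]
  P={3,6}:  v_{3} + v_{6} = v_{1}  ⇒ sig = [2:1]
  P={4,5}:  v_{4} + v_{5} = v_{1}  ⇒ sig = [2:1]
  P={2,6}:  v_{2} + v_{6} = v_{1} + v_{5}  ⇒ sig = [2:1,1]
  P={0,2}:  v_{0} + v_{2} = 2·v_{3}  ⇒ sig = [2:2]
  P={1,2}:  v_{1} + v_{2} = 2·v_{5}  ⇒ sig = [2:2]
  P={5,6}:  v_{5} + v_{6} = 2·v_{1}  ⇒ sig = [2:2]

Hence PRS(X_Σ) =
    |P|=2: 14 collections, coeffs (), (), (1), (1), (1), (1), (1), (1), (1), (1), (1,1), (2), (2), (2)


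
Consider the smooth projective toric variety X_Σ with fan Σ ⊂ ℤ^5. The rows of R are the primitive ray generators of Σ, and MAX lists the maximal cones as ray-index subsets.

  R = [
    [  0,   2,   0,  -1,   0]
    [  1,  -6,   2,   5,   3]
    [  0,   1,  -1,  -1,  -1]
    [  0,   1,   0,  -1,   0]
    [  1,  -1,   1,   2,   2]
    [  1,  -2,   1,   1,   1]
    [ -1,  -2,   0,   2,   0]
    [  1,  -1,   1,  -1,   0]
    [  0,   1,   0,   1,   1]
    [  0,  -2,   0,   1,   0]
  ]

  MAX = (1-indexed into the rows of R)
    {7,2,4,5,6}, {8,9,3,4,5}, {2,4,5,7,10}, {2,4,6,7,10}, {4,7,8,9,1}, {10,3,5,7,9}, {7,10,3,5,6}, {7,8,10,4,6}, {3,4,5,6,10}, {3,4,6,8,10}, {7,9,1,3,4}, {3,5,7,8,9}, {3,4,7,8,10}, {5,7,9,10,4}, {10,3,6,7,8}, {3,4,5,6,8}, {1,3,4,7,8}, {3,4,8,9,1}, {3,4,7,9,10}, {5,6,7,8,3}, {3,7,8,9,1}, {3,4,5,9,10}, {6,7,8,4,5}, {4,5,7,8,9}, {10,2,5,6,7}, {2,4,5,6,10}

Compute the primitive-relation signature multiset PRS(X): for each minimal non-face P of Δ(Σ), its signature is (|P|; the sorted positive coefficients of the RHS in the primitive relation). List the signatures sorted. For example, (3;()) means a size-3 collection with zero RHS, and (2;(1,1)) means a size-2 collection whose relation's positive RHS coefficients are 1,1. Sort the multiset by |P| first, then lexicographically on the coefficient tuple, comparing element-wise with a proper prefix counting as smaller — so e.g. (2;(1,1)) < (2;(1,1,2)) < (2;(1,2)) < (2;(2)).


|primitive collections| = 14. Relations:

  {1,10}:  v_{1} + v_{10} = 0 — sig = (2;())
  {6,9}:  v_{6} + v_{9} = v_{5} — sig = (2;(1))
  {1,6}:  v_{1} + v_{6} = v_{8} + v_{9} — sig = (2;(1,1))
  {1,2}:  v_{1} + v_{2} = v_{4} + v_{5} + v_{6} + v_{7} — sig = (2;(1,1,1,1))
  {2,9}:  v_{2} + v_{9} = v_{4} + 2·v_{5} + v_{7} + v_{10} — sig = (2;(1,1,1,2))
  {2,8}:  v_{2} + v_{8} = v_{4} + 3·v_{6} + v_{7} — sig = (2;(1,1,3))
  {1,5}:  v_{1} + v_{5} = v_{8} + 2·v_{9} — sig = (2;(1,2))
  {2,3}:  v_{2} + v_{3} = v_{5} + 2·v_{10} — sig = (2;(1,2))
  {8,9,10}:  v_{8} + v_{9} + v_{10} = v_{6} — sig = (3;(1))
  {5,8,10}:  v_{5} + v_{8} + v_{10} = 2·v_{6} — sig = (3;(2))
  {3,4,6,7}:  v_{3} + v_{4} + v_{6} + v_{7} = v_{10} — sig = (4;(1))
  {3,4,5,7}:  v_{3} + v_{4} + v_{5} + v_{7} = v_{9} + v_{10} — sig = (4;(1,1))
  {3,4,7,8,9}:  v_{3} + v_{4} + v_{7} + v_{8} + v_{9} = 0 — sig = (5;())
  {4,5,6,7,10}:  v_{4} + v_{5} + v_{6} + v_{7} + v_{10} = v_{2} — sig = (5;(1))

Signatures (|P|; sorted positive RHS coefficients), sorted:
    |P|=2: 8 collections, coeffs (), (1), (1,1), (1,1,1,1), (1,1,1,2), (1,1,3), (1,2), (1,2)
    |P|=3: 2 collections, coeffs (1), (2)
    |P|=4: 2 collections, coeffs (1), (1,1)
    |P|=5: 2 collections, coeffs (), (1)


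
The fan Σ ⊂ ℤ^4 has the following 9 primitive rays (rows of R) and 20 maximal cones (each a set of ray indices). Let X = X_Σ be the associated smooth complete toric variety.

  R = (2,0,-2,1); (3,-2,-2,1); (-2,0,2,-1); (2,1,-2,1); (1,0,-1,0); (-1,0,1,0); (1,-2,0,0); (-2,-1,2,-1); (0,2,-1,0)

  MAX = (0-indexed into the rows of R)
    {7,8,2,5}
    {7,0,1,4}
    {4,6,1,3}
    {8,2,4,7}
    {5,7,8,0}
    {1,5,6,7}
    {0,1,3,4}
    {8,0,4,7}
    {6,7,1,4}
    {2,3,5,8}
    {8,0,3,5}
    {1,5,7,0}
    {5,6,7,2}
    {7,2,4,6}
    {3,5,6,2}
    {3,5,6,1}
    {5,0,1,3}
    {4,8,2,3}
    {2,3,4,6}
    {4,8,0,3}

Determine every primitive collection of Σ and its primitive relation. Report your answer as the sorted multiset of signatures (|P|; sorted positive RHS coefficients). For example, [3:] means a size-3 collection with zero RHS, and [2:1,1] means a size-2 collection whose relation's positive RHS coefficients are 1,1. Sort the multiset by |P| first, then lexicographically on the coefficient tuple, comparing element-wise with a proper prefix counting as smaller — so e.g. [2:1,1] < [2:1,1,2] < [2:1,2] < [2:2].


Δ(Σ) — 9 vertices, 7 min non-faces:

  • {0,2}:  v_{0} + v_{2} = 0  so sig = [2:]
  • {3,7}:  v_{3} + v_{7} = 0  so sig = [2:]
  • {4,5}:  v_{4} + v_{5} = 0  so sig = [2:]
  • {0,6}:  v_{0} + v_{6} = v_{1}  so sig = [2:1]
  • {1,2}:  v_{1} + v_{2} = v_{6}  so sig = [2:1]
  • {6,8}:  v_{6} + v_{8} = v_{4}  so sig = [2:1]
  • {1,8}:  v_{1} + v_{8} = v_{0} + v_{4}  so sig = [2:1,1]

Hence PRS(X_Σ) =
    |P|=2: 7 collections, coeffs (), (), (), (1), (1), (1), (1,1)


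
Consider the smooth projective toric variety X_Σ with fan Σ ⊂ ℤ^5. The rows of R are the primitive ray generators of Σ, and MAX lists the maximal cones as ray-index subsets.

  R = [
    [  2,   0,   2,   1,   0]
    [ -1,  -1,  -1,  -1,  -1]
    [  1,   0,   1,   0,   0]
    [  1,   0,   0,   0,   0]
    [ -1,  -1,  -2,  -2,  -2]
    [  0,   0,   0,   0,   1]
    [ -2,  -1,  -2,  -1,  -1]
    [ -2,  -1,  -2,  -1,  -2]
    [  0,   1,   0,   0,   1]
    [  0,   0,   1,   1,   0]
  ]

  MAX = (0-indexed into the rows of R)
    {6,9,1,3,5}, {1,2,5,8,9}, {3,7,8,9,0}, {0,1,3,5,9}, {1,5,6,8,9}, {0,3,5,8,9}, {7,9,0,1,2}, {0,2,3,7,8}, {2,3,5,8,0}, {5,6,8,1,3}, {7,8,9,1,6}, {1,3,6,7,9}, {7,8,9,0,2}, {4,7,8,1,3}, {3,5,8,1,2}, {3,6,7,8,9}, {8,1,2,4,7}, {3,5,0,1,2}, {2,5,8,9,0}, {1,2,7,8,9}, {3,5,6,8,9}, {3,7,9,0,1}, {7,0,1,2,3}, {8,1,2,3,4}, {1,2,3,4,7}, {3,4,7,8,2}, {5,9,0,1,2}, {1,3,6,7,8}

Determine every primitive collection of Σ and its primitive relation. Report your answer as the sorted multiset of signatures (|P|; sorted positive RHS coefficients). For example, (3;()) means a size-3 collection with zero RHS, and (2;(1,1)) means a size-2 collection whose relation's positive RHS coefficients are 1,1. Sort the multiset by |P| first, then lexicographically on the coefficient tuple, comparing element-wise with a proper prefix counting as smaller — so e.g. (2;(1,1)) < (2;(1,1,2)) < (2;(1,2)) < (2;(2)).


Δ(Σ) — 10 vertices, 11 min non-faces:

  P = {2,6}:  v_{2} + v_{6} = v_{1}  ⇒ sig = (2;(1))
  P = {5,7}:  v_{5} + v_{7} = v_{6}  ⇒ sig = (2;(1))
  P = {4,9}:  v_{4} + v_{9} = v_{2} + v_{7}  ⇒ sig = (2;(1,1))
  P = {0,6}:  v_{0} + v_{6} = v_{1} + v_{3} + v_{9}  ⇒ sig = (2;(1,1,1))
  P = {4,6}:  v_{4} + v_{6} = 2·v_{1} + v_{3} + v_{7} + v_{8}  ⇒ sig = (2;(1,1,1,2))
  P = {0,4}:  v_{0} + v_{4} = 2·v_{2} + v_{3} + v_{7}  ⇒ sig = (2;(1,1,2))
  P = {4,5}:  v_{4} + v_{5} = 2·v_{1} + v_{3} + v_{8}  ⇒ sig = (2;(1,1,2))
  P = {0,1,8}:  v_{0} + v_{1} + v_{8} = v_{2}  ⇒ sig = (3;(1))
  P = {2,3,9}:  v_{2} + v_{3} + v_{9} = v_{0}  ⇒ sig = (3;(1))
  P = {1,3,8,9}:  v_{1} + v_{3} + v_{8} + v_{9} = 0  ⇒ sig = (4;())
  P = {1,2,3,7,8}:  v_{1} + v_{2} + v_{3} + v_{7} + v_{8} = v_{4}  ⇒ sig = (5;(1))

Signatures (|P|; sorted positive RHS coefficients), sorted:
[(2;(1)), (2;(1)), (2;(1,1)), (2;(1,1,1)), (2;(1,1,1,2)), (2;(1,1,2)), (2;(1,1,2)), (3;(1)), (3;(1)), (4;()), (5;(1))]


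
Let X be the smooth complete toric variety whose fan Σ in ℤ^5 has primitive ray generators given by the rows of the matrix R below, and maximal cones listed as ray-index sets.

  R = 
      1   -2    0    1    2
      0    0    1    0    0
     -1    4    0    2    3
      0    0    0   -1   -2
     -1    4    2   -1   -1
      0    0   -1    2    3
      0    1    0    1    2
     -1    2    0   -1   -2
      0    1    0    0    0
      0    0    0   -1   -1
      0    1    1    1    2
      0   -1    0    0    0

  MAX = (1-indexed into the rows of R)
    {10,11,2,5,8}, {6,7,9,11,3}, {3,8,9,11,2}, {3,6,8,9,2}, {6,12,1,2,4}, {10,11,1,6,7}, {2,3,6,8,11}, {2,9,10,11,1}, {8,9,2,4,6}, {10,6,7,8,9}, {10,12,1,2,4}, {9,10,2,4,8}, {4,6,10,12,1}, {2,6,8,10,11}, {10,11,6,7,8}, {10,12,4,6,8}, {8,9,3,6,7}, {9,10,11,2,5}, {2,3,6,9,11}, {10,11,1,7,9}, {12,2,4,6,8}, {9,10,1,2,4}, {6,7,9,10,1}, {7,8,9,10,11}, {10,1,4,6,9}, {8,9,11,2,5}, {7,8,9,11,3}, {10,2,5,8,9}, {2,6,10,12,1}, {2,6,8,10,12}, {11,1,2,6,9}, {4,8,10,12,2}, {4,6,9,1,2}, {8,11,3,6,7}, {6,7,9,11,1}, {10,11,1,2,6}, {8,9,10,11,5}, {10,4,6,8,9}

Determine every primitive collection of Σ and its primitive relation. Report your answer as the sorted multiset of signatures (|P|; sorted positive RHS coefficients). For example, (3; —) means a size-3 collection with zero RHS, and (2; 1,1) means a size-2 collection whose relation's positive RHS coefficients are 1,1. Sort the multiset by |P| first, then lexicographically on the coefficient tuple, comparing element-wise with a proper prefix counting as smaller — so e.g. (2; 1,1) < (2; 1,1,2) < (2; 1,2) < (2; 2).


Δ(Σ) — 12 vertices, 22 min non-faces:

  • {1,8}:  v_{1} + v_{8} = 0  so sig = (2; —)
  • {9,12}:  v_{9} + v_{12} = 0  so sig = (2; —)
  • {2,7}:  v_{2} + v_{7} = v_{11}  so sig = (2; 1)
  • {4,7}:  v_{4} + v_{7} = v_{9}  so sig = (2; 1)
  • {4,11}:  v_{4} + v_{11} = v_{2} + v_{9}  so sig = (2; 1,1)
  • {1,3}:  v_{1} + v_{3} = v_{6} + v_{9} + v_{11}  so sig = (2; 1,1,1)
  • {3,12}:  v_{3} + v_{12} = v_{6} + v_{8} + v_{11}  so sig = (2; 1,1,1)
  • {5,6}:  v_{5} + v_{6} = v_{7} + v_{8} + v_{11}  so sig = (2; 1,1,1)
  • {7,12}:  v_{7} + v_{12} = v_{2} + v_{6} + v_{10}  so sig = (2; 1,1,1)
  • {1,5}:  v_{1} + v_{5} = v_{2} + v_{9} + v_{10} + v_{11}  so sig = (2; 1,1,1,1)
  • {5,12}:  v_{5} + v_{12} = v_{2} + v_{8} + v_{10} + v_{11}  so sig = (2; 1,1,1,1)
  • {3,4}:  v_{3} + v_{4} = v_{2} + v_{6} + v_{8} + 2·v_{9}  so sig = (2; 1,1,1,2)
  • {5,7}:  v_{5} + v_{7} = v_{8} + v_{9} + v_{10} + 2·v_{11}  so sig = (2; 1,1,1,2)
  • {11,12}:  v_{11} + v_{12} = 2·v_{2} + v_{6} + v_{10}  so sig = (2; 1,1,2)
  • {3,5}:  v_{3} + v_{5} = v_{7} + 2·v_{8} + v_{9} + 2·v_{11}  so sig = (2; 1,1,2,2)
  • {4,5}:  v_{4} + v_{5} = 2·v_{2} + v_{8} + 2·v_{9} + v_{10}  so sig = (2; 1,1,2,2)
  • {3,10}:  v_{3} + v_{10} = 2·v_{7} + v_{8}  so sig = (2; 1,2)
  • {2,4,6,10}:  v_{2} + v_{4} + v_{6} + v_{10} = 0  so sig = (4; —)
  • {2,6,9,10}:  v_{2} + v_{6} + v_{9} + v_{10} = v_{7}  so sig = (4; 1)
  • {6,8,9,11}:  v_{6} + v_{8} + v_{9} + v_{11} = v_{3}  so sig = (4; 1)
  • {6,9,10,11}:  v_{6} + v_{9} + v_{10} + v_{11} = 2·v_{7}  so sig = (4; 2)
  • {2,8,9,10,11}:  v_{2} + v_{8} + v_{9} + v_{10} + v_{11} = v_{5}  so sig = (5; 1)

Signatures (|P|; sorted positive RHS coefficients), sorted:
[(2; —), (2; —), (2; 1), (2; 1), (2; 1,1), (2; 1,1,1), (2; 1,1,1), (2; 1,1,1), (2; 1,1,1), (2; 1,1,1,1), (2; 1,1,1,1), (2; 1,1,1,2), (2; 1,1,1,2), (2; 1,1,2), (2; 1,1,2,2), (2; 1,1,2,2), (2; 1,2), (4; —), (4; 1), (4; 1), (4; 2), (5; 1)]


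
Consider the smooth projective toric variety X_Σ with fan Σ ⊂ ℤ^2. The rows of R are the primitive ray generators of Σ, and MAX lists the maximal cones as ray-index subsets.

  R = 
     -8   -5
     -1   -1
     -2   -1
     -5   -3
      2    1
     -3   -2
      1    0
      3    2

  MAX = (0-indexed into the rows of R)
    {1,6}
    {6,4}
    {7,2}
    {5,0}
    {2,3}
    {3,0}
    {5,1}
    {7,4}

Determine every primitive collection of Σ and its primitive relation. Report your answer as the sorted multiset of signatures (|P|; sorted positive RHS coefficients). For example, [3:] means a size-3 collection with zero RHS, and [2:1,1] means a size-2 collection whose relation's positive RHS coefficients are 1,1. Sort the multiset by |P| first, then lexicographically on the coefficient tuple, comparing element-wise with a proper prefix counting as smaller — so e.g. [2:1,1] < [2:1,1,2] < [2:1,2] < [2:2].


Primitive collections (20):

  {2,4}:  v_{2} + v_{4} = 0  ⟹  sig = [2:]
  {5,7}:  v_{5} + v_{7} = 0  ⟹  sig = [2:]
  {0,7}:  v_{0} + v_{7} = v_{3}  ⟹  sig = [2:1]
  {1,2}:  v_{1} + v_{2} = v_{5}  ⟹  sig = [2:1]
  {1,4}:  v_{1} + v_{4} = v_{6}  ⟹  sig = [2:1]
  {1,7}:  v_{1} + v_{7} = v_{4}  ⟹  sig = [2:1]
  {2,5}:  v_{2} + v_{5} = v_{3}  ⟹  sig = [2:1]
  {2,6}:  v_{2} + v_{6} = v_{1}  ⟹  sig = [2:1]
  {3,4}:  v_{3} + v_{4} = v_{5}  ⟹  sig = [2:1]
  {3,5}:  v_{3} + v_{5} = v_{0}  ⟹  sig = [2:1]
  {3,7}:  v_{3} + v_{7} = v_{2}  ⟹  sig = [2:1]
  {4,5}:  v_{4} + v_{5} = v_{1}  ⟹  sig = [2:1]
  {3,6}:  v_{3} + v_{6} = v_{1} + v_{5}  ⟹  sig = [2:1,1]
  {0,6}:  v_{0} + v_{6} = v_{1} + 2·v_{5}  ⟹  sig = [2:1,2]
  {0,2}:  v_{0} + v_{2} = 2·v_{3}  ⟹  sig = [2:2]
  {0,4}:  v_{0} + v_{4} = 2·v_{5}  ⟹  sig = [2:2]
  {1,3}:  v_{1} + v_{3} = 2·v_{5}  ⟹  sig = [2:2]
  {5,6}:  v_{5} + v_{6} = 2·v_{1}  ⟹  sig = [2:2]
  {6,7}:  v_{6} + v_{7} = 2·v_{4}  ⟹  sig = [2:2]
  {0,1}:  v_{0} + v_{1} = 3·v_{5}  ⟹  sig = [2:3]

Hence PRS(X_Σ) =
[[2:], [2:], [2:1], [2:1], [2:1], [2:1], [2:1], [2:1], [2:1], [2:1], [2:1], [2:1], [2:1,1], [2:1,2], [2:2], [2:2], [2:2], [2:2], [2:2], [2:3]]


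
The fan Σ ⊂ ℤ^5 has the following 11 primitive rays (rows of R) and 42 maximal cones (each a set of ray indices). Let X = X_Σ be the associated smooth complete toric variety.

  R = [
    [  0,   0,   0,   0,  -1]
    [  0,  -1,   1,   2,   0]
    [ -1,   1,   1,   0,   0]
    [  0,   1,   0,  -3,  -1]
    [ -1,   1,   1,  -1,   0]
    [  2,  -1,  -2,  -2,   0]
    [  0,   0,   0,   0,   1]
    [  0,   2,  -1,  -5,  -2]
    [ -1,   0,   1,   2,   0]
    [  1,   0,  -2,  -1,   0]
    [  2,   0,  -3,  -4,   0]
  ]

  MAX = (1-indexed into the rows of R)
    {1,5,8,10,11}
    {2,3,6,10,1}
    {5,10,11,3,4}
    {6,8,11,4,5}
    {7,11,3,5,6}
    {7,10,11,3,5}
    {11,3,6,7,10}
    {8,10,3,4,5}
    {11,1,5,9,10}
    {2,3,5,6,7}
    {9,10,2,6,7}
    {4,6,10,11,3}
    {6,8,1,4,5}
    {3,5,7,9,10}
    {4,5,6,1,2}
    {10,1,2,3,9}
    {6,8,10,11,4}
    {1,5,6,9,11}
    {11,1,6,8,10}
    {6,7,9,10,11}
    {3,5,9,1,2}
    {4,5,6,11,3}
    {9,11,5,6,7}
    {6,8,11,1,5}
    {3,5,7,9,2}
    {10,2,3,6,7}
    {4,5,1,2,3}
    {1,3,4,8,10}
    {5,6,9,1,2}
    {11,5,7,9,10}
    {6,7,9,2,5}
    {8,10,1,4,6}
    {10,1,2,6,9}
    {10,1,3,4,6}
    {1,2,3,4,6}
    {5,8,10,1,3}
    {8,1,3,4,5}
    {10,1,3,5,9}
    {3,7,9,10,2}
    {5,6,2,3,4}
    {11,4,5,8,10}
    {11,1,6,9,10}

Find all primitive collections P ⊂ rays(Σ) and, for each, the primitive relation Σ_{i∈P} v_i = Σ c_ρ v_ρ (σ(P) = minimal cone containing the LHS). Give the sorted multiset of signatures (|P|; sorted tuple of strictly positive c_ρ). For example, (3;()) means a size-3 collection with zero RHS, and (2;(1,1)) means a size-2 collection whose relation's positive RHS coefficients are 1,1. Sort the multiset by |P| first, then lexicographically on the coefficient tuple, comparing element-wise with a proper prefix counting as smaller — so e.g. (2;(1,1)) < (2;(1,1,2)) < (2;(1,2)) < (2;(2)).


18 minimal non-faces of Δ(Σ) (on 11 rays):

  • {1,7}:  v_{1} + v_{7} = 0  →  sig = (2;())
  • {2,11}:  v_{2} + v_{11} = v_{6}  →  sig = (2;(1))
  • {2,8}:  v_{2} + v_{8} = v_{1} + v_{4}  →  sig = (2;(1,1))
  • {4,9}:  v_{4} + v_{9} = v_{1} + v_{5}  →  sig = (2;(1,1))
  • {4,7}:  v_{4} + v_{7} = v_{3} + v_{5} + v_{6}  →  sig = (2;(1,1,1))
  • {7,8}:  v_{7} + v_{8} = v_{4} + v_{5} + v_{10}  →  sig = (2;(1,1,1))
  • {8,9}:  v_{8} + v_{9} = 2·v_{1} + 2·v_{5} + v_{10}  →  sig = (2;(1,2,2))
  • {2,5,10}:  v_{2} + v_{5} + v_{10} = 0  →  sig = (3;())
  • {3,6,9}:  v_{3} + v_{6} + v_{9} = 0  →  sig = (3;())
  • {5,6,10}:  v_{5} + v_{6} + v_{10} = v_{11}  →  sig = (3;(1))
  • {1,3,11}:  v_{1} + v_{3} + v_{11} = v_{4} + v_{10}  →  sig = (3;(1,1))
  • {1,4,11}:  v_{1} + v_{4} + v_{11} = v_{6} + v_{8}  →  sig = (3;(1,1))
  • {3,9,11}:  v_{3} + v_{9} + v_{11} = v_{5} + v_{10}  →  sig = (3;(1,1))
  • {2,4,10}:  v_{2} + v_{4} + v_{10} = v_{1} + v_{3} + v_{6}  →  sig = (3;(1,1,1))
  • {3,6,8}:  v_{3} + v_{6} + v_{8} = 2·v_{4} + v_{10}  →  sig = (3;(1,2))
  • {3,8,11}:  v_{3} + v_{8} + v_{11} = 2·v_{4} + v_{5} + 2·v_{10}  →  sig = (3;(1,2,2))
  • {1,3,5,6}:  v_{1} + v_{3} + v_{5} + v_{6} = v_{4}  →  sig = (4;(1))
  • {1,4,5,10}:  v_{1} + v_{4} + v_{5} + v_{10} = v_{8}  →  sig = (4;(1))

so the primitive-relation signature multiset is
    (2;())
    (2;(1))
    (2;(1,1))
    (2;(1,1))
    (2;(1,1,1))
    (2;(1,1,1))
    (2;(1,2,2))
    (3;())
    (3;())
    (3;(1))
    (3;(1,1))
    (3;(1,1))
    (3;(1,1))
    (3;(1,1,1))
    (3;(1,2))
    (3;(1,2,2))
    (4;(1))
    (4;(1))


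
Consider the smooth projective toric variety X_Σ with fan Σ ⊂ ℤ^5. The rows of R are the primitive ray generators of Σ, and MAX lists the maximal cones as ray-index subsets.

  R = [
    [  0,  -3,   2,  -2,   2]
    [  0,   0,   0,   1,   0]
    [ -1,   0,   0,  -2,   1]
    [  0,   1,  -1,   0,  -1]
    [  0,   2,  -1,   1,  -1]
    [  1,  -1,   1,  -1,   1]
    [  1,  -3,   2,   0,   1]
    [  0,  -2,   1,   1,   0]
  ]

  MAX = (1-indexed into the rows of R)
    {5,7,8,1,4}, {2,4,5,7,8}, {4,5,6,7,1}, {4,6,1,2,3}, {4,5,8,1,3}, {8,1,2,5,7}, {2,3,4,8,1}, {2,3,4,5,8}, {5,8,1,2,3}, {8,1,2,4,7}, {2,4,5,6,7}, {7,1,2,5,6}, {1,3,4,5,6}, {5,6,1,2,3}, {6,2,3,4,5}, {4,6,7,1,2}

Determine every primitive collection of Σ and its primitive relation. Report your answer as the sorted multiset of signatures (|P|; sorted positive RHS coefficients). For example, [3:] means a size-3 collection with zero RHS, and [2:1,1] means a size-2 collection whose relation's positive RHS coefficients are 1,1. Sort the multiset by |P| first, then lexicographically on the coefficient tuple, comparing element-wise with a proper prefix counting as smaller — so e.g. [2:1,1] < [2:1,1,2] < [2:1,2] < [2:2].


Primitive collections (3):

  • {3,7}:  v_{3} + v_{7} = v_{1} ; sig = [2:1]
  • {6,8}:  v_{6} + v_{8} = v_{7} ; sig = [2:1]
  • {1,2,4,5}:  v_{1} + v_{2} + v_{4} + v_{5} = 0 ; sig = [4:]

Signatures (|P|; sorted positive RHS coefficients), sorted:
[[2:1], [2:1], [4:]]


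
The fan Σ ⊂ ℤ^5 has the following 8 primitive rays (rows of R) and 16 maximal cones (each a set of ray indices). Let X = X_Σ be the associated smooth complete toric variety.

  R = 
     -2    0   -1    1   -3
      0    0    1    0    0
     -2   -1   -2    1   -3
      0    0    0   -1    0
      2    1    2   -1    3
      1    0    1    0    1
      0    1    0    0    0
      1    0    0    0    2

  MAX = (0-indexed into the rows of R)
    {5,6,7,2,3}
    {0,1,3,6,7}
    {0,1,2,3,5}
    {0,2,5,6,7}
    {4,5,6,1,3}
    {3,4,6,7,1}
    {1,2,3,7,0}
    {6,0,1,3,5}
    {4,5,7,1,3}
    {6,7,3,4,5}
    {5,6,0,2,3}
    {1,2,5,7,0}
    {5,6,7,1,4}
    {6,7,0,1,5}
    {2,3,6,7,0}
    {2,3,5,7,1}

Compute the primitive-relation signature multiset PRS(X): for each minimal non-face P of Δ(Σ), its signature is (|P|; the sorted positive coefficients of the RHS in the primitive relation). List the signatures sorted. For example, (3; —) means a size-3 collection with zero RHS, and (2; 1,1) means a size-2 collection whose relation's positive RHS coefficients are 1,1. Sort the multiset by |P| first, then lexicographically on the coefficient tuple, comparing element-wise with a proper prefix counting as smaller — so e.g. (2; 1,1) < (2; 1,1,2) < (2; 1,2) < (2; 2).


Primitive collections (5):

  • {2,4}:  v_{2} + v_{4} = 0  so sig = (2; —)
  • {0,4}:  v_{0} + v_{4} = v_{1} + v_{6}  so sig = (2; 1,1)
  • {1,2,6}:  v_{1} + v_{2} + v_{6} = v_{0}  so sig = (3; 1)
  • {0,3,5,7}:  v_{0} + v_{3} + v_{5} + v_{7} = 0  so sig = (4; —)
  • {1,3,5,6,7}:  v_{1} + v_{3} + v_{5} + v_{6} + v_{7} = v_{4}  so sig = (5; 1)

Hence PRS(X_Σ) =
    |P|=2: 2 collections, coeffs (), (1,1)
    |P|=3: 1 collection, coeffs (1)
    |P|=4: 1 collection, coeffs ()
    |P|=5: 1 collection, coeffs (1)


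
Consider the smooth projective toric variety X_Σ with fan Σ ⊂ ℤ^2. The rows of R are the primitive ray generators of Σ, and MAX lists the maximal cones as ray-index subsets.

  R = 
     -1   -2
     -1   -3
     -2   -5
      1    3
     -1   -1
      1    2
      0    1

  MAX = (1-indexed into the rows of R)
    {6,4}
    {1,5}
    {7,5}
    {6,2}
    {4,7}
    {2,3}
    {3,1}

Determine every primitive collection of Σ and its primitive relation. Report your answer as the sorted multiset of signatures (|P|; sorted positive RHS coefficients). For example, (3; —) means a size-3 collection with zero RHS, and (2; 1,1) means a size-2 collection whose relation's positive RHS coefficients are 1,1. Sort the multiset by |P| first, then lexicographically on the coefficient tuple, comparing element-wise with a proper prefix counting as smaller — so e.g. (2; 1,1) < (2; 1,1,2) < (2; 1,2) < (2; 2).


Δ(Σ) — 7 vertices, 14 min non-faces:

  P={1,6}:  v_{1} + v_{6} = 0  →  sig = (2; —)
  P={2,4}:  v_{2} + v_{4} = 0  →  sig = (2; —)
  P={1,2}:  v_{1} + v_{2} = v_{3}  →  sig = (2; 1)
  P={1,4}:  v_{1} + v_{4} = v_{7}  →  sig = (2; 1)
  P={1,7}:  v_{1} + v_{7} = v_{5}  →  sig = (2; 1)
  P={2,7}:  v_{2} + v_{7} = v_{1}  →  sig = (2; 1)
  P={3,4}:  v_{3} + v_{4} = v_{1}  →  sig = (2; 1)
  P={3,6}:  v_{3} + v_{6} = v_{2}  →  sig = (2; 1)
  P={5,6}:  v_{5} + v_{6} = v_{7}  →  sig = (2; 1)
  P={6,7}:  v_{6} + v_{7} = v_{4}  →  sig = (2; 1)
  P={2,5}:  v_{2} + v_{5} = 2·v_{1}  →  sig = (2; 2)
  P={3,7}:  v_{3} + v_{7} = 2·v_{1}  →  sig = (2; 2)
  P={4,5}:  v_{4} + v_{5} = 2·v_{7}  →  sig = (2; 2)
  P={3,5}:  v_{3} + v_{5} = 3·v_{1}  →  sig = (2; 3)

Sorted signature multiset PRS(X):
{ (2; —) ×2,  (2; 1) ×8,  (2; 2) ×3,  (2; 3) }


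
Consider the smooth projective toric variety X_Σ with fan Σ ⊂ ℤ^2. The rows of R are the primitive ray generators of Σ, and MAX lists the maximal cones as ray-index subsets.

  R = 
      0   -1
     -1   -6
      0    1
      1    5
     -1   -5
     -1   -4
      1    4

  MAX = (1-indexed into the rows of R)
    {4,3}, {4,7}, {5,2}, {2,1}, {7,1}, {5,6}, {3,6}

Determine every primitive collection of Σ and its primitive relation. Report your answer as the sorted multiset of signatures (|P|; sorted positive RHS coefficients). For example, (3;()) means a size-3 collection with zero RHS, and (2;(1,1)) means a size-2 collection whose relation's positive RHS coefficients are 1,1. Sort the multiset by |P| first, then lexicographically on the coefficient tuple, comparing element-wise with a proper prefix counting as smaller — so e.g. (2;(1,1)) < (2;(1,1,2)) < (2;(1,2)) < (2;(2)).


Δ(Σ) — 7 vertices, 14 min non-faces:

  {1,3}:  v_{1} + v_{3} = 0  ⇒ sig = (2;())
  {4,5}:  v_{4} + v_{5} = 0  ⇒ sig = (2;())
  {6,7}:  v_{6} + v_{7} = 0  ⇒ sig = (2;())
  {1,4}:  v_{1} + v_{4} = v_{7}  ⇒ sig = (2;(1))
  {1,5}:  v_{1} + v_{5} = v_{2}  ⇒ sig = (2;(1))
  {1,6}:  v_{1} + v_{6} = v_{5}  ⇒ sig = (2;(1))
  {2,3}:  v_{2} + v_{3} = v_{5}  ⇒ sig = (2;(1))
  {2,4}:  v_{2} + v_{4} = v_{1}  ⇒ sig = (2;(1))
  {3,5}:  v_{3} + v_{5} = v_{6}  ⇒ sig = (2;(1))
  {3,7}:  v_{3} + v_{7} = v_{4}  ⇒ sig = (2;(1))
  {4,6}:  v_{4} + v_{6} = v_{3}  ⇒ sig = (2;(1))
  {5,7}:  v_{5} + v_{7} = v_{1}  ⇒ sig = (2;(1))
  {2,6}:  v_{2} + v_{6} = 2·v_{5}  ⇒ sig = (2;(2))
  {2,7}:  v_{2} + v_{7} = 2·v_{1}  ⇒ sig = (2;(2))

so the primitive-relation signature multiset is
[(2;()), (2;()), (2;()), (2;(1)), (2;(1)), (2;(1)), (2;(1)), (2;(1)), (2;(1)), (2;(1)), (2;(1)), (2;(1)), (2;(2)), (2;(2))]
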